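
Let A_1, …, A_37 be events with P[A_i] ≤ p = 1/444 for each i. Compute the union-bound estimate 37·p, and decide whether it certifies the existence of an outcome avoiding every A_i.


Union bound: P[∪_{i=1}^{37} A_i] ≤ Σ_i P[A_i] ≤ 37·p = 37·(1/444) = 1/12.
Numerically: 1/12 ≈ 0.083333.
Is 1/12 < 1? YES.
Since P[∪ A_i] ≤ 1/12 < 1, the complement has P[∩ A_i^c] ≥ 1 − 1/12 = 11/12 > 0, so some outcome avoids every A_i.

37·p = 1/12 ≈ 0.083333; existence CERTIFIED by the union bound.


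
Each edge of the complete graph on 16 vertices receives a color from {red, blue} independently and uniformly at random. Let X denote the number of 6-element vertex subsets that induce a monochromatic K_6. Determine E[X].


Let X = Σ_S X_S over the C(16, 6) = 8008 subsets S of size 6, where X_S = 1 if the K_6 on S is monochromatic.
For a fixed S, the K_6 on S has C(6, 2) = 15 edges. P[all 15 edges red] = (1/2)^15, and likewise for blue, so P[monochromatic] = 2·(1/2)^15 = 2^{1 − 15} = 1/16384.
By linearity of expectation: E[X] = C(16, 6) · 2^{1 − 15} = 8008 · 1/16384 = 1001/2048.
Numerically: E[X] ≈ 0.489.

E[X] = C(16,6)·2^(1−C(6,2)) = 1001/2048 ≈ 0.489.


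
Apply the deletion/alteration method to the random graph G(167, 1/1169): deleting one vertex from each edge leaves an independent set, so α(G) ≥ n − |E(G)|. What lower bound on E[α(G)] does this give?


E[|E(G)|] = C(167, 2)·p = 13861 · (1/1169) = 83/7.
E[α(G)] ≥ n − E[|E(G)|] = 167 − 83/7 = 1086/7.
Numerically: ≈ 155.142857.
(This is only a lower bound; the true E[α(G)] may be larger.)

E[α(G)] ≥ 1086/7 ≈ 155.142857.


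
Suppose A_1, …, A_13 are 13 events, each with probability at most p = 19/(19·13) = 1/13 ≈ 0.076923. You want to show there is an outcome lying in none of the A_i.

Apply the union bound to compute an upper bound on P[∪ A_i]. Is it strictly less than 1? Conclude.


Union bound: P[∪_{i=1}^{13} A_i] ≤ Σ_i P[A_i] ≤ 13·p = 13·(1/13) = 1.
Numerically: 1 ≈ 1.000000.
Is 1 < 1? NO.
Since the bound 1 is ≥ 1, the union bound is uninformative here; it does NOT by itself certify existence.

13·p = 1 ≈ 1.000000; existence NOT certified by the union bound.


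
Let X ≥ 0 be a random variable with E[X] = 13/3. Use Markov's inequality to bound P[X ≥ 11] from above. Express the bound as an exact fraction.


μ = E[X] = 13/3, a = 11.
Markov: P[X ≥ 11] ≤ μ/a = (13/3)/11 = 13/33.
Numerically: ≈ 0.394.
(Since a = 11 > μ = 4.333, the bound 13/33 is < 1 and informative.)

P[X ≥ 11] ≤ 13/33 ≈ 0.394.


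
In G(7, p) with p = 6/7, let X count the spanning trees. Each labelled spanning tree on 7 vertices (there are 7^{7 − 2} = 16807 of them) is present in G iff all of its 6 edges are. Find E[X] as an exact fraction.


K_7 has 7^{7 − 2} = 16807 labelled spanning trees.
For each such spanning tree H, let X_H = 1 if all 6 edges of H are present in G. Then P[X_H = 1] = p^{6} = (6/7)^{6} = 46656/117649.
By linearity: E[X] = Σ_H E[X_H] = 16807 · p^{6} = 16807 · 46656/117649 = 46656/7.
Numerically: E[X] ≈ 6665.1.

E[X] = 16807 · (6/7)^{6} = 46656/7 ≈ 6665.1.


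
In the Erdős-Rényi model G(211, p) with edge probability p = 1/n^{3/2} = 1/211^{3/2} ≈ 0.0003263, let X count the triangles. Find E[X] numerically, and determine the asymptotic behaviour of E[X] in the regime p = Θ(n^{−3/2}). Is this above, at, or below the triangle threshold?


Number of potential triangles: C(211, 3) = 1543465.
Each occurs with probability p³ ≈ (0.0003263)³ ≈ 3.473193e-11.
By linearity: E[X] = C(211, 3)·p³ ≈ 1543465 · 3.473193e-11 ≈ 0.0001.
Since α = 3/2 > 1, p = c/n^{3/2} = o(1/n) is below the triangle threshold p ~ 1/n. Asymptotically E[X] ~ (c³/6)·n^{3(1−α)} = (1³/6)·n^{-1.5} → 0, so by Markov's inequality G has no triangles w.h.p.

E[X] ≈ 0.0001; in regime p = Θ(1/n^{3/2}) E[X] tends to 0 (below the triangle threshold p ~ 1/n).


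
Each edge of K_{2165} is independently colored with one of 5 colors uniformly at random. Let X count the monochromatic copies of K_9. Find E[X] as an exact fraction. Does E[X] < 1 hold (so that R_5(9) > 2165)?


E[X] = C(2165, 9) · 5^{1 − 36} = 2832220612024886803272630 · 5^{−35} = 2832220612024886803272630/2910383045673370361328125.
As a reduced fraction: E[X] = 566444122404977360654526/582076609134674072265625 ≈ 0.973.
Is E[X] < 1? YES.
Since E[X] < 1, there exists a 5-coloring of K_{2165} with no monochromatic K_9; hence R_5(9) > 2165.

E[X] = 566444122404977360654526/582076609134674072265625 ≈ 0.973; E[X] < 1, so R_5(9) > 2165.


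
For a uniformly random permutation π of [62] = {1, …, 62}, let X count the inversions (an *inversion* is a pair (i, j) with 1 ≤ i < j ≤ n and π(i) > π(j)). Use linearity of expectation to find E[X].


Write X = Σ X_I over the C(62, 2) = 1891 pairs i < j, with X_I the indicator of one inversion.
There are 1891 indicators.
For each fixed pair i < j, the values π(i) and π(j) are two distinct elements of {1, …, 62} in uniformly random order; by symmetry P[π(i) > π(j)] = 1/2.
By linearity: E[X] = 1891 · (1/2) = C(62, 2) · (1/2) = 1891/2 = 1891/2 ≈ 945.500.

E[X] = 1891/2 = 945.500.


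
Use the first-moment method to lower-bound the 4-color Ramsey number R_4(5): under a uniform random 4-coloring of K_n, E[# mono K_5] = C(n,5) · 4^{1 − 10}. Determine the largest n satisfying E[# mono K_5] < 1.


We need C(n, 5) · 4^{1 − 10} < 1, i.e. C(n, 5) < 4^{10 − 1} = 262144.
Check values of n near the boundary:
  n = 28: C(28, 5) = 98280; 98280 < 262144? YES
  n = 29: C(29, 5) = 118755; 118755 < 262144? YES
  n = 30: C(30, 5) = 142506; 142506 < 262144? YES
  n = 31: C(31, 5) = 169911; 169911 < 262144? YES
  n = 32: C(32, 5) = 201376; 201376 < 262144? YES
  n = 33: C(33, 5) = 237336; 237336 < 262144? YES
  n = 34: C(34, 5) = 278256; 278256 < 262144? NO
  n = 35: C(35, 5) = 324632; 324632 < 262144? NO
The largest n with C(n, 5) < 262144 is n = 33 (where E[X] = 29667/32768 ≈ 0.9054). Hence R_4(5) > 33, i.e. R_4(5) ≥ 34.

Largest n = 33; hence R_4(5) > 33.


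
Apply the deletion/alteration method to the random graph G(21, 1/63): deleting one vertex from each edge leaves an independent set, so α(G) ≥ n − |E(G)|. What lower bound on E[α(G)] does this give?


E[|E(G)|] = C(21, 2)·p = 210 · (1/63) = 10/3.
E[α(G)] ≥ n − E[|E(G)|] = 21 − 10/3 = 53/3.
Numerically: ≈ 17.66667.
(This is only a lower bound; the true E[α(G)] may be larger.)

E[α(G)] ≥ 53/3 ≈ 17.66667.


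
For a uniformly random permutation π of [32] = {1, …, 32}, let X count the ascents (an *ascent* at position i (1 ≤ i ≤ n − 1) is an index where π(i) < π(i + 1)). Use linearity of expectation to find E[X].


Write X = Σ X_I over i = 1, …, 31, with X_I the indicator of one ascent.
There are 31 indicators.
For each fixed i, the pair (π(i), π(i+1)) is a uniformly random ordered pair of distinct values from {1, …, 32}; by symmetry P[π(i) < π(i+1)] = 1/2.
By linearity: E[X] = 31 · (1/2) = (32 − 1) · (1/2) = 31/2 ≈ 15.50000.

E[X] = 31/2 = 15.50000.


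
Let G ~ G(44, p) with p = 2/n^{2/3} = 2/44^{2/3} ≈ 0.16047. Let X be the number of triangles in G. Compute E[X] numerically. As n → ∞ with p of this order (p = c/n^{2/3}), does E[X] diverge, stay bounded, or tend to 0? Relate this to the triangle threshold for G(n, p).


Number of potential triangles: C(44, 3) = 13244.
Each occurs with probability p³ ≈ (0.16047)³ ≈ 4.13223140e-03.
By linearity: E[X] = C(44, 3)·p³ ≈ 13244 · 4.13223140e-03 ≈ 54.727273.
Since α = 2/3 < 1, p = c/n^{2/3} ≫ 1/n is above the triangle threshold p ~ 1/n. Asymptotically E[X] ~ (c³/6)·n^{3(1−α)} = (2³/6)·n^{1} → ∞; triangles are abundant w.h.p.

E[X] ≈ 54.727273; in regime p = Θ(1/n^{2/3}) E[X] diverges (above the triangle threshold p ~ 1/n).


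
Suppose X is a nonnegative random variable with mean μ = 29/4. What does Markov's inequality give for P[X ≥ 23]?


μ = E[X] = 29/4, a = 23.
Markov: P[X ≥ 23] ≤ μ/a = (29/4)/23 = 29/92.
Numerically: ≈ 0.31522.
(Since a = 23 > μ = 7.25000, the bound 29/92 is < 1 and informative.)

P[X ≥ 23] ≤ 29/92 ≈ 0.31522.


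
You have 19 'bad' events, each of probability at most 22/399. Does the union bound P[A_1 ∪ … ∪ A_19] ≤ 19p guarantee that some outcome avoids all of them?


Union bound: P[∪_{i=1}^{19} A_i] ≤ Σ_i P[A_i] ≤ 19·p = 19·(22/399) = 22/21.
Numerically: 22/21 ≈ 1.0476190.
Is 22/21 < 1? NO.
Since the bound 22/21 is ≥ 1, the union bound is uninformative here; it does NOT by itself certify existence.

19·p = 22/21 ≈ 1.0476190; existence NOT certified by the union bound.


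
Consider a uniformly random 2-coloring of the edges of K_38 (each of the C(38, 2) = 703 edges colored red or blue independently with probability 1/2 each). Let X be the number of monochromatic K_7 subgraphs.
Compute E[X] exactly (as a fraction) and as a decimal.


Let X = Σ_S X_S over the C(38, 7) = 12620256 subsets S of size 7, where X_S = 1 if the K_7 on S is monochromatic.
For a fixed S, the K_7 on S has C(7, 2) = 21 edges. P[all 21 edges red] = (1/2)^21, and likewise for blue, so P[monochromatic] = 2·(1/2)^21 = 2^{1 − 21} = 1/1048576.
By linearity: E[X] = C(38, 7) · 2^{1 − 21} = 12620256 · 1/1048576 = 394383/32768.
Numerically: E[X] ≈ 12.03561.

E[X] = C(38,7)·2^(1−C(7,2)) = 394383/32768 ≈ 12.03561.


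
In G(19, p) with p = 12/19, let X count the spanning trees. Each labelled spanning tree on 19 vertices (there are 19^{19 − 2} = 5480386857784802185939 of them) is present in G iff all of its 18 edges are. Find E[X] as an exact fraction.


K_19 has 19^{19 − 2} = 5480386857784802185939 labelled spanning trees.
For each such spanning tree H, let X_H = 1 if all 18 edges of H are present in G. Then P[X_H = 1] = p^{18} = (12/19)^{18} = 26623333280885243904/104127350297911241532841.
By linearity of expectation: E[X] = Σ_H E[X_H] = 5480386857784802185939 · p^{18} = 5480386857784802185939 · 26623333280885243904/104127350297911241532841 = 26623333280885243904/19.
Numerically: E[X] ≈ 1.4e+18.

E[X] = 5480386857784802185939 · (12/19)^{18} = 26623333280885243904/19 ≈ 1.4e+18.


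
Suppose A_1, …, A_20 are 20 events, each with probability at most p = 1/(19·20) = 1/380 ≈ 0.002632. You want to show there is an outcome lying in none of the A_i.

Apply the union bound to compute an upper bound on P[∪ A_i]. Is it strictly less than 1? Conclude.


Union bound: P[∪_{i=1}^{20} A_i] ≤ Σ_i P[A_i] ≤ 20·p = 20·(1/380) = 1/19.
Numerically: 1/19 ≈ 0.052632.
Is 1/19 < 1? YES.
Since P[∪ A_i] ≤ 1/19 < 1, the complement has P[∩ A_i^c] ≥ 1 − 1/19 = 18/19 > 0, so some outcome avoids every A_i.

20·p = 1/19 ≈ 0.052632; existence CERTIFIED by the union bound.


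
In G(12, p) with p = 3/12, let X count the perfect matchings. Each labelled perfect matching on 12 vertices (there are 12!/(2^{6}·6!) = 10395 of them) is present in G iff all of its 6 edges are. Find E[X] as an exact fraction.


K_12 has 12!/(2^{6}·6!) = 10395 labelled perfect matchings.
For each such perfect matching H, let X_H = 1 if all 6 edges of H are present in G. Then P[X_H = 1] = p^{6} = (1/4)^{6} = 1/4096.
Summing the indicators: E[X] = Σ_H E[X_H] = 10395 · p^{6} = 10395 · 1/4096 = 10395/4096.
Numerically: E[X] ≈ 2.54.

E[X] = 10395 · (1/4)^{6} = 10395/4096 ≈ 2.54.


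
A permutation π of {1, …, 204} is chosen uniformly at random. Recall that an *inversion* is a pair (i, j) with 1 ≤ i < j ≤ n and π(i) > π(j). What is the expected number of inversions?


Write X = Σ X_I over the C(204, 2) = 20706 pairs i < j, with X_I the indicator of one inversion.
There are 20706 indicators.
For each fixed pair i < j, the values π(i) and π(j) are two distinct elements of {1, …, 204} in uniformly random order; by symmetry P[π(i) > π(j)] = 1/2.
By linearity: E[X] = 20706 · (1/2) = C(204, 2) · (1/2) = 20706/2 = 10353 ≈ 10353.000000.

E[X] = 10353 = 10353.000000.


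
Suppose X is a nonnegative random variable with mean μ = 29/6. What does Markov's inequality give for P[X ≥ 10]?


μ = E[X] = 29/6, a = 10.
Markov: P[X ≥ 10] ≤ μ/a = (29/6)/10 = 29/60.
Numerically: ≈ 0.483.
(Since a = 10 > μ = 4.833, the bound 29/60 is < 1 and informative.)

P[X ≥ 10] ≤ 29/60 ≈ 0.483.


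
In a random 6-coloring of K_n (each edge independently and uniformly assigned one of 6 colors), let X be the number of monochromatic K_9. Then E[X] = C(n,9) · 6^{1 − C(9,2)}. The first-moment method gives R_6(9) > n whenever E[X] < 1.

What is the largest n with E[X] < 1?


We need C(n, 9) · 6^{1 − 36} < 1, i.e. C(n, 9) < 6^{36 − 1} = 1719070799748422591028658176.
Check values of n near the boundary:
  n = 4403: C(4403, 9) = 1699894433046281918452233150; 1699894433046281918452233150 < 1719070799748422591028658176? YES
  n = 4404: C(4404, 9) = 1703375445537161676647015880; 1703375445537161676647015880 < 1719070799748422591028658176? YES
  n = 4405: C(4405, 9) = 1706862792900636302463627150; 1706862792900636302463627150 < 1719070799748422591028658176? YES
  n = 4406: C(4406, 9) = 1710356485221788389505285700; 1710356485221788389505285700 < 1719070799748422591028658176? YES
  n = 4407: C(4407, 9) = 1713856532599459170657070050; 1713856532599459170657070050 < 1719070799748422591028658176? YES
  n = 4408: C(4408, 9) = 1717362945146264156457459600; 1717362945146264156457459600 < 1719070799748422591028658176? YES
  n = 4409: C(4409, 9) = 1720875732988608787686577131; 1720875732988608787686577131 < 1719070799748422591028658176? NO
The largest n with C(n, 9) < 1719070799748422591028658176 is n = 4408 (where E[X] = 35778394690547169926197075/35813974994758803979763712 ≈ 0.999). Hence R_6(9) > 4408, i.e. R_6(9) ≥ 4409.

Largest n = 4408; hence R_6(9) > 4408.


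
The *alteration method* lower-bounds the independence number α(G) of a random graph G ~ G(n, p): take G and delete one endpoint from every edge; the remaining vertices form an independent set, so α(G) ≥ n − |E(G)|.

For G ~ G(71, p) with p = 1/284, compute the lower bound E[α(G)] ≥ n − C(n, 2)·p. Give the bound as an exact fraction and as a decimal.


E[|E(G)|] = C(71, 2)·p = 2485 · (1/284) = 35/4.
E[α(G)] ≥ n − E[|E(G)|] = 71 − 35/4 = 249/4.
Numerically: ≈ 62.2500.
(This is only a lower bound; the true E[α(G)] may be larger.)

E[α(G)] ≥ 249/4 ≈ 62.2500.


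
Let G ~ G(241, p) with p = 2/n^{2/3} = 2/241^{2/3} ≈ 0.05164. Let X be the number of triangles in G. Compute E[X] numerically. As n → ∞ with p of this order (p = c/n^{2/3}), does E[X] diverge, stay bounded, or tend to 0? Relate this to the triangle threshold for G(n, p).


Number of potential triangles: C(241, 3) = 2303960.
Each occurs with probability p³ ≈ (0.05164)³ ≈ 1.377387e-04.
By linearity: E[X] = C(241, 3)·p³ ≈ 2303960 · 1.377387e-04 ≈ 317.3444.
Since α = 2/3 < 1, p = c/n^{2/3} ≫ 1/n is above the triangle threshold p ~ 1/n. Asymptotically E[X] ~ (c³/6)·n^{3(1−α)} = (2³/6)·n^{1} → ∞; triangles are abundant w.h.p.

E[X] ≈ 317.3444; in regime p = Θ(1/n^{2/3}) E[X] diverges (above the triangle threshold p ~ 1/n).


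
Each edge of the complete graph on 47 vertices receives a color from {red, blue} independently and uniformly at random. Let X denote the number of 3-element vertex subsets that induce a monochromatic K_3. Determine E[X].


Let X = Σ_S X_S over the C(47, 3) = 16215 subsets S of size 3, where X_S = 1 if the K_3 on S is monochromatic.
For a fixed S, the K_3 on S has C(3, 2) = 3 edges. P[all 3 edges red] = (1/2)^3, and likewise for blue, so P[monochromatic] = 2·(1/2)^3 = 2^{1 − 3} = 1/4.
By linearity of expectation: E[X] = C(47, 3) · 2^{1 − 3} = 16215 · 1/4 = 16215/4.
Numerically: E[X] ≈ 4053.750000.

E[X] = C(47,3)·2^(1−C(3,2)) = 16215/4 ≈ 4053.750000.


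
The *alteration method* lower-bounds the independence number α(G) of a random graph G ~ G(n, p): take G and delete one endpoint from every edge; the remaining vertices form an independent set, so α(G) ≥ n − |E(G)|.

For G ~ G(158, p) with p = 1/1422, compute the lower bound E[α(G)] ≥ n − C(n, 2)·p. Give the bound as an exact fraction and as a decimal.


E[|E(G)|] = C(158, 2)·p = 12403 · (1/1422) = 157/18.
E[α(G)] ≥ n − E[|E(G)|] = 158 − 157/18 = 2687/18.
Numerically: ≈ 149.277778.
(This is only a lower bound; the true E[α(G)] may be larger.)

E[α(G)] ≥ 2687/18 ≈ 149.277778.


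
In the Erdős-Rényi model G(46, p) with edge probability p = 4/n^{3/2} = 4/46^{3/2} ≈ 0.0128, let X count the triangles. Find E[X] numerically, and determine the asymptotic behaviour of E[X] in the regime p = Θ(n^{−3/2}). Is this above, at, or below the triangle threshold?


Number of potential triangles: C(46, 3) = 15180.
Each occurs with probability p³ ≈ (0.0128)³ ≈ 2.10751e-06.
By linearity: E[X] = C(46, 3)·p³ ≈ 15180 · 2.10751e-06 ≈ 0.032.
Since α = 3/2 > 1, p = c/n^{3/2} = o(1/n) is below the triangle threshold p ~ 1/n. Asymptotically E[X] ~ (c³/6)·n^{3(1−α)} = (4³/6)·n^{-1.5} → 0, so by Markov's inequality G has no triangles w.h.p.

E[X] ≈ 0.032; in regime p = Θ(1/n^{3/2}) E[X] tends to 0 (below the triangle threshold p ~ 1/n).


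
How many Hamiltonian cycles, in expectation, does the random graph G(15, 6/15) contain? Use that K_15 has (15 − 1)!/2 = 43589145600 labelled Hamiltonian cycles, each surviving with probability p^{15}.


K_15 has (15 − 1)!/2 = 43589145600 labelled Hamiltonian cycles.
For each such Hamiltonian cycle H, let X_H = 1 if all 15 edges of H are present in G. Then P[X_H = 1] = p^{15} = (2/5)^{15} = 32768/30517578125.
By linearity: E[X] = Σ_H E[X_H] = 43589145600 · p^{15} = 43589145600 · 32768/30517578125 = 57133164920832/1220703125.
Numerically: E[X] ≈ 4.68e+04.

E[X] = 43589145600 · (2/5)^{15} = 57133164920832/1220703125 ≈ 4.68e+04.


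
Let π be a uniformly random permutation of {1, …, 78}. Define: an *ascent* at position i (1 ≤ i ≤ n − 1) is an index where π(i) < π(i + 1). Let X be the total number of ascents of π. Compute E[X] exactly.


Write X = Σ X_I over i = 1, …, 77, with X_I the indicator of one ascent.
There are 77 indicators.
For each fixed i, the pair (π(i), π(i+1)) is a uniformly random ordered pair of distinct values from {1, …, 78}; by symmetry P[π(i) < π(i+1)] = 1/2.
By linearity: E[X] = 77 · (1/2) = (78 − 1) · (1/2) = 77/2 ≈ 38.5000.

E[X] = 77/2 = 38.5000.


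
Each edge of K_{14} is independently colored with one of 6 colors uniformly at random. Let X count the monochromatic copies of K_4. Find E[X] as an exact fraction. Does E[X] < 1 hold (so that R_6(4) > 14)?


E[X] = C(14, 4) · 6^{1 − 6} = 1001 · 6^{−5} = 1001/7776.
As a reduced fraction: E[X] = 1001/7776 ≈ 0.128729.
Is E[X] < 1? YES.
Since E[X] < 1, there exists a 6-coloring of K_{14} with no monochromatic K_4; hence R_6(4) > 14.

E[X] = 1001/7776 ≈ 0.128729; E[X] < 1, so R_6(4) > 14.


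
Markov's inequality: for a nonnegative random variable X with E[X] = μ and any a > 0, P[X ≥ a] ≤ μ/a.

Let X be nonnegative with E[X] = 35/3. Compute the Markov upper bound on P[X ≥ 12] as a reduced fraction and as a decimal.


μ = E[X] = 35/3, a = 12.
Markov: P[X ≥ 12] ≤ μ/a = (35/3)/12 = 35/36.
Numerically: ≈ 0.97222.
(Since a = 12 > μ = 11.66667, the bound 35/36 is < 1 and informative.)

P[X ≥ 12] ≤ 35/36 ≈ 0.97222.


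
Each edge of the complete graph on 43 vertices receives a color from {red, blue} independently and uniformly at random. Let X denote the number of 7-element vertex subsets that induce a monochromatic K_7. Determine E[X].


Let X = Σ_S X_S over the C(43, 7) = 32224114 subsets S of size 7, where X_S = 1 if the K_7 on S is monochromatic.
For a fixed S, the K_7 on S has C(7, 2) = 21 edges. P[all 21 edges red] = (1/2)^21, and likewise for blue, so P[monochromatic] = 2·(1/2)^21 = 2^{1 − 21} = 1/1048576.
Summing: E[X] = C(43, 7) · 2^{1 − 21} = 32224114 · 1/1048576 = 16112057/524288.
Numerically: E[X] ≈ 30.73131.

E[X] = C(43,7)·2^(1−C(7,2)) = 16112057/524288 ≈ 30.73131.


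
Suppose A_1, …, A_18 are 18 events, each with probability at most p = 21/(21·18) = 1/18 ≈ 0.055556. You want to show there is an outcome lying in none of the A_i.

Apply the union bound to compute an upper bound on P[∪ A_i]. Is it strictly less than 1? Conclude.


Union bound: P[∪_{i=1}^{18} A_i] ≤ Σ_i P[A_i] ≤ 18·p = 18·(1/18) = 1.
Numerically: 1 ≈ 1.000000.
Is 1 < 1? NO.
Since the bound 1 is ≥ 1, the union bound is uninformative here; it does NOT by itself certify existence.

18·p = 1 ≈ 1.000000; existence NOT certified by the union bound.


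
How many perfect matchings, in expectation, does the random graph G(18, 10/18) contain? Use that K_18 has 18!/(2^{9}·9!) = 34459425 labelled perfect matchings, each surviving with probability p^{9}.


K_18 has 18!/(2^{9}·9!) = 34459425 labelled perfect matchings.
For each such perfect matching H, let X_H = 1 if all 9 edges of H are present in G. Then P[X_H = 1] = p^{9} = (5/9)^{9} = 1953125/387420489.
Summing the indicators: E[X] = Σ_H E[X_H] = 34459425 · p^{9} = 34459425 · 1953125/387420489 = 830908203125/4782969.
Numerically: E[X] ≈ 173722.

E[X] = 34459425 · (5/9)^{9} = 830908203125/4782969 ≈ 173722.


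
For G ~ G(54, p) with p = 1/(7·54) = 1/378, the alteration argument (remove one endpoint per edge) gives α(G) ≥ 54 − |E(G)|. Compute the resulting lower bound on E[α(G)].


E[|E(G)|] = C(54, 2)·p = 1431 · (1/378) = 53/14.
E[α(G)] ≥ n − E[|E(G)|] = 54 − 53/14 = 703/14.
Numerically: ≈ 50.214286.
(This is only a lower bound; the true E[α(G)] may be larger.)

E[α(G)] ≥ 703/14 ≈ 50.214286.


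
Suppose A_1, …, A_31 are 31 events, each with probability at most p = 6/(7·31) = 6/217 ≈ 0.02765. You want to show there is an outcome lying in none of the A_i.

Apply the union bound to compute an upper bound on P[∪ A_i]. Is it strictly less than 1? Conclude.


Union bound: P[∪_{i=1}^{31} A_i] ≤ Σ_i P[A_i] ≤ 31·p = 31·(6/217) = 6/7.
Numerically: 6/7 ≈ 0.85714.
Is 6/7 < 1? YES.
Since P[∪ A_i] ≤ 6/7 < 1, the complement has P[∩ A_i^c] ≥ 1 − 6/7 = 1/7 > 0, so some outcome avoids every A_i.

31·p = 6/7 ≈ 0.85714; existence CERTIFIED by the union bound.


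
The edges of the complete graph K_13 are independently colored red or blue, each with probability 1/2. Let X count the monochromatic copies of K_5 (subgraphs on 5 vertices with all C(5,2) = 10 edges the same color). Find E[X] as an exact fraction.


Let X = Σ_S X_S over the C(13, 5) = 1287 subsets S of size 5, where X_S = 1 if the K_5 on S is monochromatic.
For a fixed S, the K_5 on S has C(5, 2) = 10 edges. P[all 10 edges red] = (1/2)^10, and likewise for blue, so P[monochromatic] = 2·(1/2)^10 = 2^{1 − 10} = 1/512.
By linearity of expectation: E[X] = C(13, 5) · 2^{1 − 10} = 1287 · 1/512 = 1287/512.
Numerically: E[X] ≈ 2.5137.

E[X] = C(13,5)·2^(1−C(5,2)) = 1287/512 ≈ 2.5137.


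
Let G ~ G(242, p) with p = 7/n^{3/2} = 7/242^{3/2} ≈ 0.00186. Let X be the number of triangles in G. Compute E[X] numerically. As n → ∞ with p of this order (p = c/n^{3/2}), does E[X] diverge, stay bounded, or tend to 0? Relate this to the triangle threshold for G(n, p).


Number of potential triangles: C(242, 3) = 2332880.
Each occurs with probability p³ ≈ (0.00186)³ ≈ 6.42873e-09.
By linearity: E[X] = C(242, 3)·p³ ≈ 2332880 · 6.42873e-09 ≈ 0.015.
Since α = 3/2 > 1, p = c/n^{3/2} = o(1/n) is below the triangle threshold p ~ 1/n. Asymptotically E[X] ~ (c³/6)·n^{3(1−α)} = (7³/6)·n^{-1.5} → 0, so by Markov's inequality G has no triangles w.h.p.

E[X] ≈ 0.015; in regime p = Θ(1/n^{3/2}) E[X] tends to 0 (below the triangle threshold p ~ 1/n).


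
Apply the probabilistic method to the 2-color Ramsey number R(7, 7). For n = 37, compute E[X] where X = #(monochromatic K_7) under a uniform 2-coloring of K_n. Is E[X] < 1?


E[X] = C(37, 7) · 2^{1 − 21} = 10295472 · 2^{−20} = 10295472/1048576.
As a reduced fraction: E[X] = 643467/65536 ≈ 9.818527.
Is E[X] < 1? NO.
Since E[X] ≥ 1, the first-moment bound is inconclusive at n = 37; it does NOT by itself certify R(7, 7) > 37.

E[X] = 643467/65536 ≈ 9.818527; E[X] ≥ 1; first-moment method inconclusive here.


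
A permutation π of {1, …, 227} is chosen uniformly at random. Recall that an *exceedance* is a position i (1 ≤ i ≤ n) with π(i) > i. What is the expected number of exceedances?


Write X = Σ_{i=1}^{227} X_i, where X_i = 1_{π(i) > i}.
For each fixed i, π(i) is uniform over {1, …, 227} (marginal of a uniform permutation), so P[π(i) > i] = (n − i)/n. Summing: Σ_{i=1}^{227} (n − i)/n = (0 + 1 + … + 226)/227 = 227(227 − 1)/(2·227) = (227 − 1)/2.
Hence E[X] = Σ_{i=1}^{227} (227 − i)/227 = 113 ≈ 113.000.

E[X] = 113 = 113.000.


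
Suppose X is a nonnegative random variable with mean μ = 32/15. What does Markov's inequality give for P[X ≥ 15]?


μ = E[X] = 32/15, a = 15.
Markov: P[X ≥ 15] ≤ μ/a = (32/15)/15 = 32/225.
Numerically: ≈ 0.142222.
(Since a = 15 > μ = 2.133333, the bound 32/225 is < 1 and informative.)

P[X ≥ 15] ≤ 32/225 ≈ 0.142222.


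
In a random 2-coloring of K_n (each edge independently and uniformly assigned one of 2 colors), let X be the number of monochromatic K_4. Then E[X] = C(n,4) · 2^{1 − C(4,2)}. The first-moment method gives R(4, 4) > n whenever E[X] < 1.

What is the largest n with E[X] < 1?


We need C(n, 4) · 2^{1 − 6} < 1, i.e. C(n, 4) < 2^{6 − 1} = 32.
Check values of n near the boundary:
  n = 4: C(4, 4) = 1; 1 < 32? YES
  n = 5: C(5, 4) = 5; 5 < 32? YES
  n = 6: C(6, 4) = 15; 15 < 32? YES
  n = 7: C(7, 4) = 35; 35 < 32? NO
  n = 8: C(8, 4) = 70; 70 < 32? NO
The largest n with C(n, 4) < 32 is n = 6 (where E[X] = 15/32 ≈ 0.4687500). Hence R(4, 4) > 6, i.e. R(4, 4) ≥ 7.

Largest n = 6; hence R(4, 4) > 6.


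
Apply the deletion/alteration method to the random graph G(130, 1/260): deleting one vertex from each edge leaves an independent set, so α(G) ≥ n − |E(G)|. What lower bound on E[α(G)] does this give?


E[|E(G)|] = C(130, 2)·p = 8385 · (1/260) = 129/4.
E[α(G)] ≥ n − E[|E(G)|] = 130 − 129/4 = 391/4.
Numerically: ≈ 97.750.
(This is only a lower bound; the true E[α(G)] may be larger.)

E[α(G)] ≥ 391/4 ≈ 97.750.


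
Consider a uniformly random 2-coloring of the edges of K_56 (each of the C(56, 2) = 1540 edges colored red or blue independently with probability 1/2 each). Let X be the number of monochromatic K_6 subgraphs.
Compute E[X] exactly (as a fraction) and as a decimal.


Let X = Σ_S X_S over the C(56, 6) = 32468436 subsets S of size 6, where X_S = 1 if the K_6 on S is monochromatic.
For a fixed S, the K_6 on S has C(6, 2) = 15 edges. P[all 15 edges red] = (1/2)^15, and likewise for blue, so P[monochromatic] = 2·(1/2)^15 = 2^{1 − 15} = 1/16384.
Summing: E[X] = C(56, 6) · 2^{1 − 15} = 32468436 · 1/16384 = 8117109/4096.
Numerically: E[X] ≈ 1981.716.

E[X] = C(56,6)·2^(1−C(6,2)) = 8117109/4096 ≈ 1981.716.


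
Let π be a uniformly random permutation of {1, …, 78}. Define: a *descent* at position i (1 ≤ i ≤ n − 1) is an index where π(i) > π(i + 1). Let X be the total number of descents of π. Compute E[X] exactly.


Write X = Σ X_I over i = 1, …, 77, with X_I the indicator of one descent.
There are 77 indicators.
For each fixed i, the pair (π(i), π(i+1)) is a uniformly random ordered pair of distinct values from {1, …, 78}; by symmetry P[π(i) > π(i+1)] = 1/2.
By linearity: E[X] = 77 · (1/2) = (78 − 1) · (1/2) = 77/2 ≈ 38.500000.

E[X] = 77/2 = 38.500000.


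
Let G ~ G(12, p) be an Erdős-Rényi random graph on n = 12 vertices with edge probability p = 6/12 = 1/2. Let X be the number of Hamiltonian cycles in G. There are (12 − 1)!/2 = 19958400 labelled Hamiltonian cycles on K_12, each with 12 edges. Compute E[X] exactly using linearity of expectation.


K_12 has (12 − 1)!/2 = 19958400 labelled Hamiltonian cycles.
For each such Hamiltonian cycle H, let X_H = 1 if all 12 edges of H are present in G. Then P[X_H = 1] = p^{12} = (1/2)^{12} = 1/4096.
By linearity of expectation: E[X] = Σ_H E[X_H] = 19958400 · p^{12} = 19958400 · 1/4096 = 155925/32.
Numerically: E[X] ≈ 4873.

E[X] = 19958400 · (1/2)^{12} = 155925/32 ≈ 4873.


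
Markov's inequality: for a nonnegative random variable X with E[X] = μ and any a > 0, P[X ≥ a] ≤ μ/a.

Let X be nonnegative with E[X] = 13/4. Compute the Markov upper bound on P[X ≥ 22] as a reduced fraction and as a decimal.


μ = E[X] = 13/4, a = 22.
Markov: P[X ≥ 22] ≤ μ/a = (13/4)/22 = 13/88.
Numerically: ≈ 0.147727.
(Since a = 22 > μ = 3.250000, the bound 13/88 is < 1 and informative.)

P[X ≥ 22] ≤ 13/88 ≈ 0.147727.


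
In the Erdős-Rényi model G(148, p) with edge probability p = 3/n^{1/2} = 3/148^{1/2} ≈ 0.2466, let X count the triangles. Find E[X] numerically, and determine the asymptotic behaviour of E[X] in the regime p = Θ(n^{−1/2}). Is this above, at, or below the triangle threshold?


Number of potential triangles: C(148, 3) = 529396.
Each occurs with probability p³ ≈ (0.2466)³ ≈ 1.4995854e-02.
By linearity: E[X] = C(148, 3)·p³ ≈ 529396 · 1.4995854e-02 ≈ 7938.74490.
Since α = 1/2 < 1, p = c/n^{1/2} ≫ 1/n is above the triangle threshold p ~ 1/n. Asymptotically E[X] ~ (c³/6)·n^{3(1−α)} = (3³/6)·n^{1.5} → ∞; triangles are abundant w.h.p.

E[X] ≈ 7938.74490; in regime p = Θ(1/n^{1/2}) E[X] diverges (above the triangle threshold p ~ 1/n).


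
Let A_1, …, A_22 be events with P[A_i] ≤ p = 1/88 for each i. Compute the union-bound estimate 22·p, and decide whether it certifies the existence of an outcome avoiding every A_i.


Union bound: P[∪_{i=1}^{22} A_i] ≤ Σ_i P[A_i] ≤ 22·p = 22·(1/88) = 1/4.
Numerically: 1/4 ≈ 0.25000.
Is 1/4 < 1? YES.
Since P[∪ A_i] ≤ 1/4 < 1, the complement has P[∩ A_i^c] ≥ 1 − 1/4 = 3/4 > 0, so some outcome avoids every A_i.

22·p = 1/4 ≈ 0.25000; existence CERTIFIED by the union bound.


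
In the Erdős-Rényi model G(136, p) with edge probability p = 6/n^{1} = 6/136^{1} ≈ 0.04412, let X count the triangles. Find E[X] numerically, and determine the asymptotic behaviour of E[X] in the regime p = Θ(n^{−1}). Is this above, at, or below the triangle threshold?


Number of potential triangles: C(136, 3) = 410040.
Each occurs with probability p³ ≈ (0.04412)³ ≈ 8.586912e-05.
By linearity: E[X] = C(136, 3)·p³ ≈ 410040 · 8.586912e-05 ≈ 35.2098.
Here α = 1, so p = 6/n is exactly at the triangle threshold p ~ 1/n. Asymptotically E[X] → c³/6 = 6³/6 = 36 ≈ 36.0000, a bounded constant. In this regime the triangle count is asymptotically Poisson(c³/6).

E[X] ≈ 35.2098; in regime p = Θ(1/n^{1}) E[X] stays bounded (at the triangle threshold p ~ 1/n).


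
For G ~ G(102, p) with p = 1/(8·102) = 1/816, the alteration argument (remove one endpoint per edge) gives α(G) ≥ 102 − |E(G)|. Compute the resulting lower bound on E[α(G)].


E[|E(G)|] = C(102, 2)·p = 5151 · (1/816) = 101/16.
E[α(G)] ≥ n − E[|E(G)|] = 102 − 101/16 = 1531/16.
Numerically: ≈ 95.6875.
(This is only a lower bound; the true E[α(G)] may be larger.)

E[α(G)] ≥ 1531/16 ≈ 95.6875.


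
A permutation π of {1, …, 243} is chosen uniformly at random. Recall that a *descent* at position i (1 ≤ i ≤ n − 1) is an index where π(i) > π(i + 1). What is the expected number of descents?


Write X = Σ X_I over i = 1, …, 242, with X_I the indicator of one descent.
There are 242 indicators.
For each fixed i, the pair (π(i), π(i+1)) is a uniformly random ordered pair of distinct values from {1, …, 243}; by symmetry P[π(i) > π(i+1)] = 1/2.
By linearity: E[X] = 242 · (1/2) = (243 − 1) · (1/2) = 121 ≈ 121.000000.

E[X] = 121 = 121.000000.


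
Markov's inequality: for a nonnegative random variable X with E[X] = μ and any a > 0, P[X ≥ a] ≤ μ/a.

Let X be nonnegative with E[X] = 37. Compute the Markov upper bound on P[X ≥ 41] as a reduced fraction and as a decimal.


μ = E[X] = 37, a = 41.
Markov: P[X ≥ 41] ≤ μ/a = (37)/41 = 37/41.
Numerically: ≈ 0.902439.
(Since a = 41 > μ = 37.000000, the bound 37/41 is < 1 and informative.)

P[X ≥ 41] ≤ 37/41 ≈ 0.902439.


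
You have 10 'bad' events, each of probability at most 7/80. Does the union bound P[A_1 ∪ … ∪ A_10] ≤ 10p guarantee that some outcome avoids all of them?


Union bound: P[∪_{i=1}^{10} A_i] ≤ Σ_i P[A_i] ≤ 10·p = 10·(7/80) = 7/8.
Numerically: 7/8 ≈ 0.875000.
Is 7/8 < 1? YES.
Since P[∪ A_i] ≤ 7/8 < 1, the complement has P[∩ A_i^c] ≥ 1 − 7/8 = 1/8 > 0, so some outcome avoids every A_i.

10·p = 7/8 ≈ 0.875000; existence CERTIFIED by the union bound.


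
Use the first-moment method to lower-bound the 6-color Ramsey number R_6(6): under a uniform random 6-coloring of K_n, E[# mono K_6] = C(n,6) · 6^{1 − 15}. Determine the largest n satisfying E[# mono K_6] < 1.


We need C(n, 6) · 6^{1 − 15} < 1, i.e. C(n, 6) < 6^{15 − 1} = 78364164096.
Check values of n near the boundary:
  n = 193: C(193, 6) = 66364016544; 66364016544 < 78364164096? YES
  n = 194: C(194, 6) = 68482017072; 68482017072 < 78364164096? YES
  n = 195: C(195, 6) = 70656049360; 70656049360 < 78364164096? YES
  n = 196: C(196, 6) = 72887293024; 72887293024 < 78364164096? YES
  n = 197: C(197, 6) = 75176946208; 75176946208 < 78364164096? YES
  n = 198: C(198, 6) = 77526225777; 77526225777 < 78364164096? YES
  n = 199: C(199, 6) = 79936367511; 79936367511 < 78364164096? NO
  n = 200: C(200, 6) = 82408626300; 82408626300 < 78364164096? NO
  n = 201: C(201, 6) = 84944276340; 84944276340 < 78364164096? NO
The largest n with C(n, 6) < 78364164096 is n = 198 (where E[X] = 25842075259/26121388032 ≈ 0.989307). Hence R_6(6) > 198, i.e. R_6(6) ≥ 199.

Largest n = 198; hence R_6(6) > 198.


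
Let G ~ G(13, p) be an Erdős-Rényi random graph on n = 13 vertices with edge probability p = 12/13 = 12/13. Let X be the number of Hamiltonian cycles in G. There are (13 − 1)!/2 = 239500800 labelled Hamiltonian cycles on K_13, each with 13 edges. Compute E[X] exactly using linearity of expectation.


K_13 has (13 − 1)!/2 = 239500800 labelled Hamiltonian cycles.
For each such Hamiltonian cycle H, let X_H = 1 if all 13 edges of H are present in G. Then P[X_H = 1] = p^{13} = (12/13)^{13} = 106993205379072/302875106592253.
By linearity: E[X] = Σ_H E[X_H] = 239500800 · p^{13} = 239500800 · 106993205379072/302875106592253 = 25624958282852047257600/302875106592253.
Numerically: E[X] ≈ 8.4606e+07.

E[X] = 239500800 · (12/13)^{13} = 25624958282852047257600/302875106592253 ≈ 8.4606e+07.


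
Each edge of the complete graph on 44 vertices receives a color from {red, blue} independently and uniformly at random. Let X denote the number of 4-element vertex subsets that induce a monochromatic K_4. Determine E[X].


Let X = Σ_S X_S over the C(44, 4) = 135751 subsets S of size 4, where X_S = 1 if the K_4 on S is monochromatic.
For a fixed S, the K_4 on S has C(4, 2) = 6 edges. P[all 6 edges red] = (1/2)^6, and likewise for blue, so P[monochromatic] = 2·(1/2)^6 = 2^{1 − 6} = 1/32.
By linearity of expectation: E[X] = C(44, 4) · 2^{1 − 6} = 135751 · 1/32 = 135751/32.
Numerically: E[X] ≈ 4242.2188.

E[X] = C(44,4)·2^(1−C(4,2)) = 135751/32 ≈ 4242.2188.


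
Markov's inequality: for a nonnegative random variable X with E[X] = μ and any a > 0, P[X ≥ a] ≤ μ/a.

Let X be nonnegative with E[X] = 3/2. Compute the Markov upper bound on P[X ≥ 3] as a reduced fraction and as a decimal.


μ = E[X] = 3/2, a = 3.
Markov: P[X ≥ 3] ≤ μ/a = (3/2)/3 = 1/2.
Numerically: ≈ 0.50000.
(Since a = 3 > μ = 1.50000, the bound 1/2 is < 1 and informative.)

P[X ≥ 3] ≤ 1/2 ≈ 0.50000.


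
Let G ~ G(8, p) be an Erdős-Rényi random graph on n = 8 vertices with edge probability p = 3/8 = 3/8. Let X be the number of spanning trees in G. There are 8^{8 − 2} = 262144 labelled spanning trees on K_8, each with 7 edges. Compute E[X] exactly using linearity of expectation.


K_8 has 8^{8 − 2} = 262144 labelled spanning trees.
For each such spanning tree H, let X_H = 1 if all 7 edges of H are present in G. Then P[X_H = 1] = p^{7} = (3/8)^{7} = 2187/2097152.
By linearity of expectation: E[X] = Σ_H E[X_H] = 262144 · p^{7} = 262144 · 2187/2097152 = 2187/8.
Numerically: E[X] ≈ 273.375.

E[X] = 262144 · (3/8)^{7} = 2187/8 ≈ 273.375.


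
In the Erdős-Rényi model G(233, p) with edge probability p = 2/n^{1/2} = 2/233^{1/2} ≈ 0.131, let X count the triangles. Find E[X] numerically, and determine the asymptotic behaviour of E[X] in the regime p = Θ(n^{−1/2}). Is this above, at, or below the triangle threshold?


Number of potential triangles: C(233, 3) = 2081156.
Each occurs with probability p³ ≈ (0.131)³ ≈ 2.24935e-03.
By linearity: E[X] = C(233, 3)·p³ ≈ 2081156 · 2.24935e-03 ≈ 4681.238.
Since α = 1/2 < 1, p = c/n^{1/2} ≫ 1/n is above the triangle threshold p ~ 1/n. Asymptotically E[X] ~ (c³/6)·n^{3(1−α)} = (2³/6)·n^{1.5} → ∞; triangles are abundant w.h.p.

E[X] ≈ 4681.238; in regime p = Θ(1/n^{1/2}) E[X] diverges (above the triangle threshold p ~ 1/n).


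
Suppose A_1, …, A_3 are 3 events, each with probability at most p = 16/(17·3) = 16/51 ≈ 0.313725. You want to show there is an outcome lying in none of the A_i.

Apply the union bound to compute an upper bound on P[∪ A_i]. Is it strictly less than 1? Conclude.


Union bound: P[∪_{i=1}^{3} A_i] ≤ Σ_i P[A_i] ≤ 3·p = 3·(16/51) = 16/17.
Numerically: 16/17 ≈ 0.941176.
Is 16/17 < 1? YES.
Since P[∪ A_i] ≤ 16/17 < 1, the complement has P[∩ A_i^c] ≥ 1 − 16/17 = 1/17 > 0, so some outcome avoids every A_i.

3·p = 16/17 ≈ 0.941176; existence CERTIFIED by the union bound.


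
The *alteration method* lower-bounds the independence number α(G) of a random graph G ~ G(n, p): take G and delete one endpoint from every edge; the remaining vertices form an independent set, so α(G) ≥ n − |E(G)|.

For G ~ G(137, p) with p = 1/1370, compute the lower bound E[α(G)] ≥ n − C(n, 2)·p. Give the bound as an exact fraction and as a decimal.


E[|E(G)|] = C(137, 2)·p = 9316 · (1/1370) = 34/5.
E[α(G)] ≥ n − E[|E(G)|] = 137 − 34/5 = 651/5.
Numerically: ≈ 130.20000.
(This is only a lower bound; the true E[α(G)] may be larger.)

E[α(G)] ≥ 651/5 ≈ 130.20000.


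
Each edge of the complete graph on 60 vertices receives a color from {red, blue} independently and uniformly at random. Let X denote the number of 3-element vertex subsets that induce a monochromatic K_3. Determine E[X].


Let X = Σ_S X_S over the C(60, 3) = 34220 subsets S of size 3, where X_S = 1 if the K_3 on S is monochromatic.
For a fixed S, the K_3 on S has C(3, 2) = 3 edges. P[all 3 edges red] = (1/2)^3, and likewise for blue, so P[monochromatic] = 2·(1/2)^3 = 2^{1 − 3} = 1/4.
By linearity of expectation: E[X] = C(60, 3) · 2^{1 − 3} = 34220 · 1/4 = 8555.
Numerically: E[X] ≈ 8555.000.

E[X] = C(60,3)·2^(1−C(3,2)) = 8555 ≈ 8555.000.


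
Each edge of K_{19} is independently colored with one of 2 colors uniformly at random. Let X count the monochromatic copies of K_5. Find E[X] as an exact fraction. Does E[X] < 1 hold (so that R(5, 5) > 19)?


E[X] = C(19, 5) · 2^{1 − 10} = 11628 · 2^{−9} = 11628/512.
As a reduced fraction: E[X] = 2907/128 ≈ 22.71094.
Is E[X] < 1? NO.
Since E[X] ≥ 1, the first-moment bound is inconclusive at n = 19; it does NOT by itself certify R(5, 5) > 19.

E[X] = 2907/128 ≈ 22.71094; E[X] ≥ 1; first-moment method inconclusive here.


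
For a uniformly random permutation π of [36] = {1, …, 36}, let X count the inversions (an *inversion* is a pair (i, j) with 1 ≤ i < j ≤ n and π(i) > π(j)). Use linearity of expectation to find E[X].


Write X = Σ X_I over the C(36, 2) = 630 pairs i < j, with X_I the indicator of one inversion.
There are 630 indicators.
For each fixed pair i < j, the values π(i) and π(j) are two distinct elements of {1, …, 36} in uniformly random order; by symmetry P[π(i) > π(j)] = 1/2.
By linearity: E[X] = 630 · (1/2) = C(36, 2) · (1/2) = 630/2 = 315 ≈ 315.00000.

E[X] = 315 = 315.00000.
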